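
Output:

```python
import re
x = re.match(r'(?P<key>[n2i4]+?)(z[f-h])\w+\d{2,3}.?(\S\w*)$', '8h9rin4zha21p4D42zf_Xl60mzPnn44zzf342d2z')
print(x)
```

None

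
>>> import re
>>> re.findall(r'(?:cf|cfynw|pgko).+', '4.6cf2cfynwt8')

['cf2cfynwt8']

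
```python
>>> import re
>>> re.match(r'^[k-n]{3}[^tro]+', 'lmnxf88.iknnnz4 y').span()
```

`match` is anchored at position 0; if the pattern doesn't fit there, it returns None.
The match spans [0:17] → 'lmnxf88.iknnnz4 y'.

(0, 17)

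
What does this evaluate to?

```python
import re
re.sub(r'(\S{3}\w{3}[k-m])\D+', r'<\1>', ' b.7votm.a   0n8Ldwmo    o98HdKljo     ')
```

This matches exactly 3 of a non-whitespace character, then exactly 3 of a word character, then a character in [k-m] (captured); then one or more of a non-digit.
Matches: at [1:13] → 'b.7votm.a   '; at [13:26] → '0n8Ldwmo    o'.
`\1` in the replacement pulls in group 1's text for each match.

' <b.7votm><0n8Ldwm>98HdKljo     '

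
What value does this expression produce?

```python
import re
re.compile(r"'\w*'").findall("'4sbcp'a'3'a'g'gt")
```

["'4sbcp'", "'3'", "'g'"]

Matches: at [0:7] → "'4sbcp'"; at [8:11] → "'3'"; at [12:15] → "'g'".
No capturing groups, so `findall` returns the 3 full match strings.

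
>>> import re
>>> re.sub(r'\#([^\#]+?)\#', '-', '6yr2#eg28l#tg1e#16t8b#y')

'6yr2-tg1e-y'

`sub` substitutes '-' at each match site.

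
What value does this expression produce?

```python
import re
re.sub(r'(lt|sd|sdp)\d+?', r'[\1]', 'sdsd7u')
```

'sd[sd]u'

The replacement refers to a captured group, so each match is rewritten using its own captured text.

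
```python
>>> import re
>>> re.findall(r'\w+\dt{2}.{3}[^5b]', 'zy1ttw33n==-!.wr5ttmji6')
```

['zy1ttw33n', 'wr5ttmji6']

Pattern: one or more of a word character; then a digit, then exactly 2 of the literal 't'; then exactly 3 of any character, then any character except [5b].
With no groups in the pattern, `findall` gives back each whole match — 2 here.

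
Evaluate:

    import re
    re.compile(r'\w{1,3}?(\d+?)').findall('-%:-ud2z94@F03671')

['2', '9', '0', '6', '1']

This matches 1 to 3 of a word character (lazy); then one or more of a digit (lazy) (captured).
The `?` after the quantifier makes it lazy — it takes as little as possible before letting the rest of the pattern try.
Scanning left to right: at [4:7] match 'ud2', group 1 = '2'; at [7:9] match 'z9', group 1 = '9'; at [11:13] match 'F0', group 1 = '0'; at [13:15] match '36', group 1 = '6'; at [15:17] match '71', group 1 = '1'.
`findall` collects group 1 from each match (5 total).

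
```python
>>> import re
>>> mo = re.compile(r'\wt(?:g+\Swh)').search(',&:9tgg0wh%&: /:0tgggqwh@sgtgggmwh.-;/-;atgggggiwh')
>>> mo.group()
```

'9tgg0wh'

This matches a word character, then the literal 't'; then one or more of a literal 'g', then a non-whitespace character, then the literal 'wh' (non-capturing group).
Unlike `match`, `search` isn't anchored — it looks for the pattern anywhere in the string.
The match spans [3:10] → '9tgg0wh'.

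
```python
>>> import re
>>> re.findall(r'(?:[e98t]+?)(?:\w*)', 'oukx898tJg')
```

The pattern matches one or more of one of [e98t] (lazy) (non-capturing group); then zero or more of a word character (non-capturing group).
Scanning left to right: at [4:10] → '898tJg'.
Since nothing is captured, `findall` lists the 1 matched substring directly.

['898tJg']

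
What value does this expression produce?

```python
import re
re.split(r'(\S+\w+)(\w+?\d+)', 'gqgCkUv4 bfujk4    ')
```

['', 'gqgCkU', 'v4', ' ', 'bfuj', 'k4', '    ']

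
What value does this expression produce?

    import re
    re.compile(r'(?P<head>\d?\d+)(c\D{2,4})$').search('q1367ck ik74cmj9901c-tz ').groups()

The pattern matches optionally a digit, then one or more of a digit (captured as 'head'); then the literal 'c', then 2 to 4 of a non-digit (captured); then anchored at the end.
`search` walks the string left to right and returns the first match it finds.
The match spans [15:24] → '9901c-tz '.
Captured: group 1 = '9901', group 2 = 'c-tz '.

('9901', 'c-tz ')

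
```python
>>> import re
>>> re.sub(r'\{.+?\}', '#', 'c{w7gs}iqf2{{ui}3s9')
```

'c#iqf2#3s9'

A non-greedy quantifier consumes as few characters as it can — just enough that the remainder of the pattern still matches from where it stops; whatever follows it matches normally.
Matches: at [1:7] → '{w7gs}'; at [11:16] → '{{ui}'.
`sub` substitutes '#' at each match site.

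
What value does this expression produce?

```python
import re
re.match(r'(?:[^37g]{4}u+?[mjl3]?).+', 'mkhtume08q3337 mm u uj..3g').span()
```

(0, 26)

The pattern matches exactly 4 of any character except [37g], then one or more of the literal 'u' (lazy), then optionally one of [mjl3] (non-capturing group); then one or more of any character.
`re.match` won't scan ahead — the pattern has to work from the very first character.
The match spans [0:26] → 'mkhtume08q3337 mm u uj..3g'.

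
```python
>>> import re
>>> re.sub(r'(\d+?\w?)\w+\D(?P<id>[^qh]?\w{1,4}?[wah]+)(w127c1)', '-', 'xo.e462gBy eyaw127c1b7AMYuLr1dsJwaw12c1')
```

`sub` substitutes '-' at each match site.

'xo.e-b7AMYuLr1dsJwaw12c1'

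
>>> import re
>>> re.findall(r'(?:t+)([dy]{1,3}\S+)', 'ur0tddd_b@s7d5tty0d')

Because there's exactly one group, `findall` drops the full match and keeps group 1 from the one hit.

['ddd_b@s7d5tty0d']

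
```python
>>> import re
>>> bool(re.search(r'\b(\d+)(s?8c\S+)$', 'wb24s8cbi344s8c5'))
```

This matches a word boundary (`\b`, zero-width); then one or more of a digit (captured); then optionally the literal 's', then the literal '8c', then one or more of a non-whitespace character (captured); then anchored at the end.
Unlike `match`, `search` isn't anchored — it looks for the pattern anywhere in the string.
Here the pattern never matches, so the call returns None, and `bool(None)` is False.

False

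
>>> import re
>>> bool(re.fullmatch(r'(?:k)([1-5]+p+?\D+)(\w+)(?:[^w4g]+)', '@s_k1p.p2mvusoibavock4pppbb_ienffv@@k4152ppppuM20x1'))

This matches a literal 'k' (non-capturing group); then one or more of a character in [1-5], then one or more of the literal 'p' (lazy), then one or more of a non-digit (captured); then one or more of a word character (captured); then one or more of any character except [w4g] (non-capturing group).
`fullmatch` succeeds only if the pattern covers the string from start to end.
Here there's no way to consume every character, so the call returns None, and `bool(None)` is False.

False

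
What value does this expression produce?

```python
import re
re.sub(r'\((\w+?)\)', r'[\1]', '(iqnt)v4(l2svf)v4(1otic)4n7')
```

'[iqnt]v4[l2svf]v4[1otic]4n7'

Matches: at [0:6] → '(iqnt)'; at [8:15] → '(l2svf)'; at [17:24] → '(1otic)'.
Each match is replaced using the text its own group 1 captured.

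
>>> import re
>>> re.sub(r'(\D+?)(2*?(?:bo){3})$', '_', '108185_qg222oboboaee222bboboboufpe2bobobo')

'108185_qg222oboboaee222_'

Pattern: one or more of a non-digit (lazy) (captured); then zero or more of the literal '2' (lazy), then the literal 'bo' repeated 3 times (captured); then anchored at the end.
Matches: at [23:41] → 'bboboboufpe2bobobo'.
Each match is replaced by '_'.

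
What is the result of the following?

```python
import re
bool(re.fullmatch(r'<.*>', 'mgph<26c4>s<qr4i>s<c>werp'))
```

`fullmatch` succeeds only if the pattern covers the string from start to end.
Here the pattern can't cover the whole string, so the call returns None, and `bool(None)` is False.

False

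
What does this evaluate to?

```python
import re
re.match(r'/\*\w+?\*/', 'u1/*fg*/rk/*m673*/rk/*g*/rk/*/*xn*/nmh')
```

`re.match` only tries the pattern at the start of the string.
Here the string doesn't start with a match, so the call returns None.

None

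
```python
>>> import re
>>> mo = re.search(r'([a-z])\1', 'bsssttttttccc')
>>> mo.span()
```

(1, 3)

A backreference is literal: `\1` must see the identical characters the first group matched.
`re.search` tries every starting position until one works.
The match spans [1:3] → 'ss'.
Captured: group 1 = 's'.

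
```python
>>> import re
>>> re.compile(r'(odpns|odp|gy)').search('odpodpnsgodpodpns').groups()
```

('odp',)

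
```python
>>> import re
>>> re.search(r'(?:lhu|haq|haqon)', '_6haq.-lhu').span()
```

Unlike `match`, `search` isn't anchored — it looks for the pattern anywhere in the string.
The match spans [2:5] → 'haq'.

(2, 5)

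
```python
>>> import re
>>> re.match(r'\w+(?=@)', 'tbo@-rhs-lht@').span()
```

The lookaround is zero-width — it requires the adjacent text to match without consuming it, so the asserted text isn't part of the match.
`match` is anchored at position 0; if the pattern doesn't fit there, it returns None.
The match spans [0:3] → 'tbo'.

(0, 3)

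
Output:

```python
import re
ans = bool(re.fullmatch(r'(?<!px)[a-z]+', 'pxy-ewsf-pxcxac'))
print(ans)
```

False

`re.fullmatch` is like wrapping the pattern in `^…$` (in single-line mode).
Here the pattern can't cover the whole string, so the call returns None, and `bool(None)` is False.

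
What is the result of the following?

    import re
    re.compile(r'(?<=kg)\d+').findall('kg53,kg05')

Because the assertion is zero-width, the text it checks is not consumed and won't appear in the result.
No capturing groups, so `findall` returns the 2 full match strings.

['53', '05']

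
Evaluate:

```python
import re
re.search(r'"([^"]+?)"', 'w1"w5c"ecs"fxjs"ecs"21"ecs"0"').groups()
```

('w5c',)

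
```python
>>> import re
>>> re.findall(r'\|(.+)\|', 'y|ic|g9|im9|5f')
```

['ic|g9|im9']

`findall` collects group 1 from the one match (1 total).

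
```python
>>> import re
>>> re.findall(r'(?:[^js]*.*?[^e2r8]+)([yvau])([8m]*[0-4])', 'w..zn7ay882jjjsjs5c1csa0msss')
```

Multiple groups make `findall` return tuples — one 2-tuple for the one match.

[('a', '0')]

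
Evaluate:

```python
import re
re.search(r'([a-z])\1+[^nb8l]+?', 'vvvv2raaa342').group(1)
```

`\1` is not a pattern — it's the concrete string captured by group 1, re-applied verbatim.
`re.search` tries every starting position until one works.
The match spans [0:5] → 'vvvv2'.
Captured: group 1 = 'v'.

'v'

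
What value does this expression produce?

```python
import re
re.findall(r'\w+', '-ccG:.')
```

['ccG']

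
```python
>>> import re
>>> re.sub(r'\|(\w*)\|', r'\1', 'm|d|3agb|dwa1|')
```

Matches: at [1:4] → '|d|'; at [8:14] → '|dwa1|'.
`\1` in the replacement pulls in group 1's text for each match.

'md3agbdwa1'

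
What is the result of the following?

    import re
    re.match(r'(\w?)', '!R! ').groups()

The match spans [0:0] → ''.
Captured: group 1 = ''.

('',)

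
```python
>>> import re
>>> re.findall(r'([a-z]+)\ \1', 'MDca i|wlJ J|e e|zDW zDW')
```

['e']

`\1` is not a pattern — it's the concrete string captured by group 1, re-applied verbatim.
Walking the string: at [13:16] match 'e e', group 1 = 'e'.
One capturing group, so `findall` returns just the captured substring from the one match — 1 in all.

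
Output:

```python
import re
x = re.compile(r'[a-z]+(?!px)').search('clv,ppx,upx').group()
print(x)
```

clv

The negative lookahead/lookbehind blocks any match where the forbidden context is present.
`re.search` scans for the first position where the pattern succeeds.
The match spans [0:3] → 'clv'.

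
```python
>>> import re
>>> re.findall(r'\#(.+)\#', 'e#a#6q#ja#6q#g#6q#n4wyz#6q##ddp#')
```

['a#6q#ja#6q#g#6q#n4wyz#6q##ddp']

Walking the string: at [1:32] match '#a#6q#ja#6q#g#6q#n4wyz#6q##ddp#', group 1 = 'a#6q#ja#6q#g#6q#n4wyz#6q##ddp'.
With a single group, `findall` returns only what that group captured — 1 item.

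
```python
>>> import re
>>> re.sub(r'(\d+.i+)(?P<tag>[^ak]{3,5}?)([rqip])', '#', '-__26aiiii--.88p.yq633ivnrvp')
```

'-__#.yq#'

This matches one or more of a digit, then any character, then one or more of a literal 'i' (captured); then 3 to 5 of any character except [ak] (lazy) (captured as 'tag'); then one of [rqip] (captured).
Matches: at [3:16] → '26aiiii--.88p'; at [19:28] → '633ivnrvp'.
Every occurrence is swapped for '#'.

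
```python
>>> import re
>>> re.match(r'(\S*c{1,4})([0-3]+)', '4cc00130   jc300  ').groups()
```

The match spans [0:8] → '4cc00130'.
Captured: group 1 = '4cc', group 2 = '00130'.

('4cc', '00130')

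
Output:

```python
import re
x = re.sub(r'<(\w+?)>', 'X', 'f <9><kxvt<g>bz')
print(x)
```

f X<kxvtXbz

Matches: at [2:5] → '<9>'; at [10:13] → '<g>'.
Each match is replaced by 'X'.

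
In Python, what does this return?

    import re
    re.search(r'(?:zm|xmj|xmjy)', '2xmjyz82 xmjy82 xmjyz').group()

'xmj'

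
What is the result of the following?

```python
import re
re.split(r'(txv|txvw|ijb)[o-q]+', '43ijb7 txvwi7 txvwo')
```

['43ijb7 txvwi7 ', 'txvw', '']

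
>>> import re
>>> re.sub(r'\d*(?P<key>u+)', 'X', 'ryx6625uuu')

This matches zero or more of a digit; then one or more of a literal 'u' (captured as 'key').
Each match is replaced by 'X'.

'ryxX'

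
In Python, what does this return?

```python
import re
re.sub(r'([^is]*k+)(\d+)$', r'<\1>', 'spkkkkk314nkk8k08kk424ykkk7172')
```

's<pkkkkk314nkk8k08kk424ykkk>'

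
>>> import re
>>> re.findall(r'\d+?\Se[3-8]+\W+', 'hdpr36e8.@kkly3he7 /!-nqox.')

['36e8.@', '3he7 /!-']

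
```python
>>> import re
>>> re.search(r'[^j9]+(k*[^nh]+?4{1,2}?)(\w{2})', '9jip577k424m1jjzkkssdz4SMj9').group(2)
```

'SM'

This matches one or more of any character except [j9]; then zero or more of the literal 'k', then one or more of any character except [nh] (lazy), then 1 to 2 of a literal '4' (lazy) (captured); then exactly 2 of a word character (captured).
Unlike `match`, `search` isn't anchored — it looks for the pattern anywhere in the string.
The match spans [2:25] → 'ip577k424m1jjzkkssdz4SM'.
Captured: group 1 = 'jjzkkssdz4', group 2 = 'SM'.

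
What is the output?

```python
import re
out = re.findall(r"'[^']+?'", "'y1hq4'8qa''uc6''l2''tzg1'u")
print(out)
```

`findall` yields the raw match text (4 of them) because the pattern has no groups.

["'y1hq4'", "'uc6'", "'l2'", "'tzg1'"]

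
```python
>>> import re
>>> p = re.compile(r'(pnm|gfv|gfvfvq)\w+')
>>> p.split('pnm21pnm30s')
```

Matches to split on: at [0:11] → 'pnm21pnm30s'.
With a capturing group present, the delimiter's captured portion is kept in the result list.

['', 'pnm', '']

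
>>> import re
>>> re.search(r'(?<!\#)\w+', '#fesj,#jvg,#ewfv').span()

(2, 5)

Because the assertion is negative and zero-width, positions next to the forbidden text are skipped.
`re.search` tries every starting position until one works.
The match spans [2:5] → 'esj'.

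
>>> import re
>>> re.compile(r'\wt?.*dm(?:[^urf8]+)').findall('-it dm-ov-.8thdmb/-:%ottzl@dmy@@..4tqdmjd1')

The pattern matches a word character; then optionally the literal 't', then zero or more of any character, then the literal 'dm'; then one or more of any character except [urf8] (non-capturing group).
Matches: at [1:42] → 'it dm-ov-.8thdmb/-:%ottzl@dmy@@..4tqdmjd1'.
No capturing groups, so `findall` returns the 1 full match string.

['it dm-ov-.8thdmb/-:%ottzl@dmy@@..4tqdmjd1']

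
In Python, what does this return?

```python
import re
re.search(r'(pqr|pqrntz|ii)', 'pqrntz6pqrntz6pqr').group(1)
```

Branches in `(...|...)` are attempted left-to-right; the first branch that allows the whole pattern to succeed is taken.
Unlike `match`, `search` isn't anchored — it looks for the pattern anywhere in the string.
The match spans [0:3] → 'pqr'.
Captured: group 1 = 'pqr'.

'pqr'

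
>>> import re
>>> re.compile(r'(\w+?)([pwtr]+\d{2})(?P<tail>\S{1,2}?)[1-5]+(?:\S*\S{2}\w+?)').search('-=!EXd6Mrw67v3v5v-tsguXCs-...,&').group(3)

'v'

The match spans [3:25] → 'EXd6Mrw67v3v5v-tsguXCs'.
Captured: group 1 = 'EXd6M', group 2 = 'rw67', group 3 = 'v'.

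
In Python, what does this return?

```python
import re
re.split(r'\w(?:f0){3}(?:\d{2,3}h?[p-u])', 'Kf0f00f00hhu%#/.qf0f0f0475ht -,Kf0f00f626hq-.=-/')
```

['Kf0f00f00hhu%#/.', ' -,Kf0f00f626hq-.=-/']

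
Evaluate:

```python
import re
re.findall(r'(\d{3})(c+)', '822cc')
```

[('822', 'cc')]

This matches exactly 3 of a digit (captured); then one or more of a literal 'c' (captured).
Scanning left to right: at [0:5] match '822cc', groups = ('822', 'cc').
With 2 capturing groups, `findall` returns a 2-tuple per match.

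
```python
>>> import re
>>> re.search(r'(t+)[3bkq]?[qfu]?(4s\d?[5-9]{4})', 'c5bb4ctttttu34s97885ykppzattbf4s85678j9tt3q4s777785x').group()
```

This matches one or more of a literal 't' (captured); then optionally one of [3bkq], then optionally one of [qfu]; then the literal '4s', then optionally a digit, then exactly 4 of a character in [5-9] (captured).
`search` walks the string left to right and returns the first match it finds.
The match spans [26:37] → 'ttbf4s85678'.
Captured: group 1 = 'tt', group 2 = '4s85678'.

'ttbf4s85678'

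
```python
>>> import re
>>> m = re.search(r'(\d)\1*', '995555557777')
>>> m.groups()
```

The match spans [0:2] → '99'.
Captured: group 1 = '9'.

('9',)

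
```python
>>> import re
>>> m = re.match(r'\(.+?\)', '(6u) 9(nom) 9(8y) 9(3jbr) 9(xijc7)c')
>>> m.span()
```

(0, 4)

Lazy quantifiers expand one character at a time until the remainder of the pattern can match.
With `match`, the pattern is implicitly anchored at the beginning.
The match spans [0:4] → '(6u)'.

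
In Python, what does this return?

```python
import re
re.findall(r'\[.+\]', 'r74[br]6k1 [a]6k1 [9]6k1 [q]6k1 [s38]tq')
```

Scanning left to right: at [3:37] → '[br]6k1 [a]6k1 [9]6k1 [q]6k1 [s38]'.
Since nothing is captured, `findall` lists the 1 matched substring directly.

['[br]6k1 [a]6k1 [9]6k1 [q]6k1 [s38]']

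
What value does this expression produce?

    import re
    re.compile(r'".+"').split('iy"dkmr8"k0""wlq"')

['iy', '']

Matches to split on: at [2:17] → '"dkmr8"k0""wlq"'.
Splitting on the pattern gives 2 pieces.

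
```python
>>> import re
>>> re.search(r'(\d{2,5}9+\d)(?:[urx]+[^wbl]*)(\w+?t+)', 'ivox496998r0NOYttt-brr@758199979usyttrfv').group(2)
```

This matches 2 to 5 of a digit, then one or more of a literal '9', then a digit (captured); then one or more of one of [urx], then zero or more of any character except [wbl] (non-capturing group); then one or more of a word character (lazy), then one or more of the literal 't' (captured).
`re.search` tries every starting position until one works.
The match spans [4:18] → '496998r0NOYttt'.
Captured: group 1 = '496998', group 2 = 'tt'.

'tt'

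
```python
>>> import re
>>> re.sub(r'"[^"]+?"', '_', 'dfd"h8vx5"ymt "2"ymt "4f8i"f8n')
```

Matches: at [3:10] → '"h8vx5"'; at [14:17] → '"2"'; at [21:27] → '"4f8i"'.
`sub` substitutes '_' at each match site.

'dfd_ymt _ymt _f8n'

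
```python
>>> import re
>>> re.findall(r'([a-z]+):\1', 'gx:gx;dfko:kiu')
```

['gx']

`\1` is not a pattern — it's the concrete string captured by group 1, re-applied verbatim.
With a single group, `findall` returns only what that group captured — 1 item.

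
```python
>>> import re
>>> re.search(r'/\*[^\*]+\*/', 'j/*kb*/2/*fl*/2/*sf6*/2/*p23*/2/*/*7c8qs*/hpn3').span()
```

(1, 7)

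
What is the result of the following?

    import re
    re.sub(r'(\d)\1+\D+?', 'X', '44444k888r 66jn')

After group 1 captures some text, `\1` only succeeds where that same text appears again.
`sub` substitutes 'X' at each match site.

'XX Xn'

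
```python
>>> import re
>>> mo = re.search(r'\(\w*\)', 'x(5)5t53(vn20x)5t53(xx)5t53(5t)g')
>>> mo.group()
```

'(5)'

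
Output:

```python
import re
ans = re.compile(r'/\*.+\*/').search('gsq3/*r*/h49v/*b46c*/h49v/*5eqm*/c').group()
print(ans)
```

/*r*/h49v/*b46c*/h49v/*5eqm*/

Unlike `match`, `search` isn't anchored — it looks for the pattern anywhere in the string.
The match spans [4:33] → '/*r*/h49v/*b46c*/h49v/*5eqm*/'.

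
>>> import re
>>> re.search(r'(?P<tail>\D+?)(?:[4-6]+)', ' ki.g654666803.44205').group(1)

' ki.g'

The pattern matches one or more of a non-digit (lazy) (captured as 'tail'); then one or more of a character in [4-6] (non-capturing group).
`re.search` tries every starting position until one works.
The match spans [0:11] → ' ki.g654666'.
Captured: group 1 = ' ki.g'.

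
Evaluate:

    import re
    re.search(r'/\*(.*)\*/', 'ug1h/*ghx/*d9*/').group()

The match spans [4:15] → '/*ghx/*d9*/'.

'/*ghx/*d9*/'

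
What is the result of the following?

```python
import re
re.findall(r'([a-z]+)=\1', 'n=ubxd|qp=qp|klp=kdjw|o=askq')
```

['qp']

The backreference `\1` re-matches whatever the first group consumed, character for character.
Matches: at [7:12] match 'qp=qp', group 1 = 'qp'.
`findall` collects group 1 from the one match (1 total).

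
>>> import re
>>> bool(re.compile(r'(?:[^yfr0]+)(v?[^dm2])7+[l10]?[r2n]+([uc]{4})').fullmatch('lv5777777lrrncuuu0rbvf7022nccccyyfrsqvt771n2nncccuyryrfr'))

The pattern matches one or more of any character except [yfr0] (non-capturing group); then optionally the literal 'v', then any character except [dm2] (captured); then one or more of a literal '7'; then optionally one of [l10], then one or more of one of [r2n]; then exactly 4 of one of [uc] (captured).
`re.fullmatch` requires the pattern to consume the entire string.
Here the string isn't matched end-to-end, so the call returns None, and `bool(None)` is False.

False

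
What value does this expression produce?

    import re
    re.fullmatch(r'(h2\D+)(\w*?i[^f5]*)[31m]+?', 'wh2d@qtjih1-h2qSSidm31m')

None

`re.fullmatch` is like wrapping the pattern in `^…$` (in single-line mode).
Here the string isn't matched end-to-end, so the call returns None.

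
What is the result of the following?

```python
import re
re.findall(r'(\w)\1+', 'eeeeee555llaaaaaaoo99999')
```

['e', '5', 'l', 'a', 'o', '9']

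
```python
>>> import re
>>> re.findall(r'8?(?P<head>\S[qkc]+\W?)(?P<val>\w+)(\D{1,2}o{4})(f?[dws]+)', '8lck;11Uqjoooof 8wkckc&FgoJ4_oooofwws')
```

This matches optionally a literal '8'; then a non-whitespace character, then one or more of one of [qkc], then optionally a non-word character (captured as 'head'); then one or more of a word character (captured as 'val'); then 1 to 2 of a non-digit, then exactly 4 of a literal 'o' (captured); then optionally a literal 'f', then one or more of one of [dws] (captured).
Walking the string: at [16:37] match '8wkckc&FgoJ4_oooofwws', groups = ('wkckc&', 'FgoJ4', '_oooo', 'fwws').
With 4 capturing groups, `findall` returns a 4-tuple per match.

[('wkckc&', 'FgoJ4', '_oooo', 'fwws')]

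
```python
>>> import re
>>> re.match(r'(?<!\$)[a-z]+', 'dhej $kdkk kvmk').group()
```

'dhej'

`re.match` only tries the pattern at the start of the string.
The match spans [0:4] → 'dhej'.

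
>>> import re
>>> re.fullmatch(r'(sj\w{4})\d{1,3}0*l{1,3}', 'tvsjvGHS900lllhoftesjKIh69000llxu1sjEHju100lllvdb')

None

Pattern: the literal 'sj', then exactly 4 of a word character (captured); then 1 to 3 of a digit, then zero or more of a literal '0', then 1 to 3 of a literal 'l'.
`re.fullmatch` requires the pattern to consume the entire string.
Here the string isn't matched end-to-end, so the call returns None.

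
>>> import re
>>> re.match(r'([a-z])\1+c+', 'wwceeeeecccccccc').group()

'wwc'

The backreference `\1` re-matches whatever the first group consumed, character for character.
`re.match` only tries the pattern at the start of the string.
The match spans [0:3] → 'wwc'.
Captured: group 1 = 'w'.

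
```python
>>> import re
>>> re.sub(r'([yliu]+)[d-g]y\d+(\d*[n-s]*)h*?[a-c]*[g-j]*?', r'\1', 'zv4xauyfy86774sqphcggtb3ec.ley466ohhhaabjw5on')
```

'zv4xauyhcggtb3ec.lhhhaabjw5on'

This matches one or more of one of [yliu] (captured); then a character in [d-g], then a literal 'y', then one or more of a digit; then zero or more of a digit, then zero or more of a character in [n-s] (captured); then zero or more of the literal 'h' (lazy), then zero or more of a character in [a-c], then zero or more of a character in [g-j] (lazy).
Because the quantifier is non-greedy, it stops expanding at the earliest point where the rest of the pattern can succeed.
Matches: at [5:17] → 'uyfy86774sqp'; at [27:34] → 'ley466o'.
`\1` in the replacement pulls in group 1's text for each match.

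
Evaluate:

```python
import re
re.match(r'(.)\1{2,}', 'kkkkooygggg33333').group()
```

'kkkk'

`\1` is not a pattern — it's the concrete string captured by group 1, re-applied verbatim.
With `match`, the pattern is implicitly anchored at the beginning.
The match spans [0:4] → 'kkkk'.
Captured: group 1 = 'k'.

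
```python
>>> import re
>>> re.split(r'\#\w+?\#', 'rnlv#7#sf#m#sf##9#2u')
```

['rnlv', 'sf', 'sf#', '2u']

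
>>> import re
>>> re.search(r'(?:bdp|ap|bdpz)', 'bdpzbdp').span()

(0, 3)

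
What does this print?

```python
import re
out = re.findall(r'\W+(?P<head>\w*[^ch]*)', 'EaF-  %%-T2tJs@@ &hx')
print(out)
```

['T2tJs@@ &']

This matches one or more of a non-word character; then zero or more of a word character, then zero or more of any character except [ch] (captured as 'head').
With a single group, `findall` returns only what that group captured — 1 item.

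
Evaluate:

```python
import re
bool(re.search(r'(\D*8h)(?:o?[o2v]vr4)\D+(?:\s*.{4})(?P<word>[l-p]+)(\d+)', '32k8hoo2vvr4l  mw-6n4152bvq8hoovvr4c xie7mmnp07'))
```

This matches zero or more of a non-digit, then the literal '8h' (captured); then optionally a literal 'o', then one of [o2v], then the literal 'vr4' (non-capturing group); then one or more of a non-digit; then zero or more of whitespace, then exactly 4 of any character (non-capturing group); then one or more of a character in [l-p] (captured as 'word'); then one or more of a digit (captured).
`re.search` scans for the first position where the pattern succeeds.
Here no position works, so the call returns None, and `bool(None)` is False.

False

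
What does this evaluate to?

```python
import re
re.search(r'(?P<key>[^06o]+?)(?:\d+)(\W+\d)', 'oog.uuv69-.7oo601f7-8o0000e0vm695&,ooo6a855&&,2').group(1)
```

'g.uuv'

Pattern: one or more of any character except [06o] (lazy) (captured as 'key'); then one or more of a digit (non-capturing group); then one or more of a non-word character, then a digit (captured).
`re.search` tries every starting position until one works.
The match spans [2:12] → 'g.uuv69-.7'.
Captured: group 1 = 'g.uuv', group 2 = '-.7'.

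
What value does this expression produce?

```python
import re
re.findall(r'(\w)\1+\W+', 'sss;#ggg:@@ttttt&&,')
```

A backreference is literal: `\1` must see the identical characters the first group matched.
Matches: at [0:5] match 'sss;#', group 1 = 's'; at [5:11] match 'ggg:@@', group 1 = 'g'; at [11:19] match 'ttttt&&,', group 1 = 't'.
`findall` collects group 1 from each match (3 total).

['s', 'g', 't']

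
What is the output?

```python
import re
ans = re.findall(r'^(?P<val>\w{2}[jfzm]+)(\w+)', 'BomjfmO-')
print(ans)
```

[('Bomjfm', 'O')]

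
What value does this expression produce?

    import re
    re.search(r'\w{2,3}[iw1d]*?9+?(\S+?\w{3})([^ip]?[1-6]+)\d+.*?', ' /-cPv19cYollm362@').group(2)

'm36'

This matches 2 to 3 of a word character, then zero or more of one of [iw1d] (lazy), then one or more of a literal '9' (lazy); then one or more of a non-whitespace character (lazy), then exactly 3 of a word character (captured); then optionally any character except [ip], then one or more of a character in [1-6] (captured); then one or more of a digit; then zero or more of any character (lazy).
With the lazy modifier that quantifier settles for the fewest repetitions that let the rest of the pattern succeed (the atoms after it are unaffected and can still be greedy).
`re.search` tries every starting position until one works.
The match spans [3:17] → 'cPv19cYollm362'.
Captured: group 1 = 'cYoll', group 2 = 'm36'.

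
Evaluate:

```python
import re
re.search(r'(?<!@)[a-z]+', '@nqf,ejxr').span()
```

`(?!…)`/`(?<!…)` only lets a position through if the neighbouring text does NOT match; no characters are consumed.
The match spans [2:4] → 'qf'.

(2, 4)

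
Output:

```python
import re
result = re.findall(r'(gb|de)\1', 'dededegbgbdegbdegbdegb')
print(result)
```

The backreference `\1` re-matches whatever the first group consumed, character for character.
Matches: at [0:4] match 'dede', group 1 = 'de'; at [6:10] match 'gbgb', group 1 = 'gb'.
One capturing group, so `findall` returns just the captured substring from each match — 2 in all.

['de', 'gb']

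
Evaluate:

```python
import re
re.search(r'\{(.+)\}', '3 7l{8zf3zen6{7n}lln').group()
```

'{8zf3zen6{7n}'

`re.search` tries every starting position until one works.
The match spans [4:17] → '{8zf3zen6{7n}'.
Captured: group 1 = '8zf3zen6{7n'.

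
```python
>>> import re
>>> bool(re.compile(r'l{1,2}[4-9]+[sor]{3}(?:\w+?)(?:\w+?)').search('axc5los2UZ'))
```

Pattern: 1 to 2 of the literal 'l', then one or more of a character in [4-9], then exactly 3 of one of [sor]; then one or more of a word character (lazy) (non-capturing group); then one or more of a word character (lazy) (non-capturing group).
`re.search` scans for the first position where the pattern succeeds.
Here nothing in the string fits, so the call returns None, and `bool(None)` is False.

False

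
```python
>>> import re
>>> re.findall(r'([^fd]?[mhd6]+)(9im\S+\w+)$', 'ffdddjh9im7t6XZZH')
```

[('jh', '9im7t6XZZH')]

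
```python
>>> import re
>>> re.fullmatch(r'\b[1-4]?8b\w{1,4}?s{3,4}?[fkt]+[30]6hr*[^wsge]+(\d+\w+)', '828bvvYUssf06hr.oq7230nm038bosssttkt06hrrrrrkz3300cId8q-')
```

The pattern matches a word boundary (`\b`, zero-width); then optionally a character in [1-4], then the literal '8b'; then 1 to 4 of a word character (lazy), then 3 to 4 of a literal 's' (lazy); then one or more of one of [fkt], then one of [30], then the literal '6h'; then zero or more of the literal 'r', then one or more of any character except [wsge]; then one or more of a digit, then one or more of a word character (captured).
`re.fullmatch` is like wrapping the pattern in `^…$` (in single-line mode).
Here there's no way to consume every character, so the call returns None.

None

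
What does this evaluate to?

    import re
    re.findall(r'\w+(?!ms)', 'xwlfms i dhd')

`(?!…)`/`(?<!…)` only lets a position through if the neighbouring text does NOT match; no characters are consumed.
Walking the string: at [0:6] → 'xwlfms'; at [7:8] → 'i'; at [9:12] → 'dhd'.
`findall` yields the raw match text (3 of them) because the pattern has no groups.

['xwlfms', 'i', 'dhd']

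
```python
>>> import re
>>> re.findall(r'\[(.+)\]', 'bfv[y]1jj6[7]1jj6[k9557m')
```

Walking the string: at [3:13] match '[y]1jj6[7]', group 1 = 'y]1jj6[7'.
`findall` collects group 1 from the one match (1 total).

['y]1jj6[7']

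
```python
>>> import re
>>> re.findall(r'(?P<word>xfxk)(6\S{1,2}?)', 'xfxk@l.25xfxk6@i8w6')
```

[('xfxk', '6@')]

Pattern: the literal 'xf', then the literal 'xk' (captured as 'word'); then the literal '6', then 1 to 2 of a non-whitespace character (lazy) (captured).
Because the quantifier is non-greedy, it stops expanding at the earliest point where the rest of the pattern can succeed.
Matches: at [9:15] match 'xfxk6@', groups = ('xfxk', '6@').
Multiple groups make `findall` return tuples — one 2-tuple for the one match.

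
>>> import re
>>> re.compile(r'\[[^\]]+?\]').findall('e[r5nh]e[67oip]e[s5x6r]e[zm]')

['[r5nh]', '[67oip]', '[s5x6r]', '[zm]']

Walking the string: at [1:7] → '[r5nh]'; at [8:15] → '[67oip]'; at [16:23] → '[s5x6r]'; at [24:28] → '[zm]'.
`findall` yields the raw match text (4 of them) because the pattern has no groups.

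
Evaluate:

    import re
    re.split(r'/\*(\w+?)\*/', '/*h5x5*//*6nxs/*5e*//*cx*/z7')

['', 'h5x5', '/*6nxs', '5e', '', 'cx', 'z7']

`re.split` interleaves the captured-group text with the surrounding fragments.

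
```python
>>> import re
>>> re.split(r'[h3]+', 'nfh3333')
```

['nf', '']

This matches one or more of one of [h3].
Matches to split on: at [2:7] → 'h3333'.
Each match becomes a cut point; 2 segments remain.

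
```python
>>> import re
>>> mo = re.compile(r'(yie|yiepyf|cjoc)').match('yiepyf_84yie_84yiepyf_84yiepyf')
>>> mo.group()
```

`match` is anchored at position 0; if the pattern doesn't fit there, it returns None.
The match spans [0:3] → 'yie'.

'yie'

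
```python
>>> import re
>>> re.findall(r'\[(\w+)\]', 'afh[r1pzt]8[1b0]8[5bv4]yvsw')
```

['r1pzt', '1b0', '5bv4']

Because there's exactly one group, `findall` drops the full match and keeps group 1 from each hit.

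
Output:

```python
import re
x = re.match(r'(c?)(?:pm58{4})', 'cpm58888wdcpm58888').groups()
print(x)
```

('c',)

The match spans [0:8] → 'cpm58888'.
Captured: group 1 = 'c'.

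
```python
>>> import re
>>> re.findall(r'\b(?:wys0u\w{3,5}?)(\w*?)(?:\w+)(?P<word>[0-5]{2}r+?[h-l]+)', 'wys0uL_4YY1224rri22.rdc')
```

This matches a word boundary (`\b`, zero-width); then the literal 'wy', then the literal 's0u', then 3 to 5 of a word character (lazy) (non-capturing group); then zero or more of a word character (lazy) (captured); then one or more of a word character (non-capturing group); then exactly 2 of a character in [0-5], then one or more of a literal 'r' (lazy), then one or more of a character in [h-l] (captured as 'word').
Lazy quantifiers expand one character at a time until the remainder of the pattern can match.
Walking the string: at [0:17] match 'wys0uL_4YY1224rri', groups = ('', '24rri').
Multiple groups make `findall` return tuples — one 2-tuple for the one match.

[('', '24rri')]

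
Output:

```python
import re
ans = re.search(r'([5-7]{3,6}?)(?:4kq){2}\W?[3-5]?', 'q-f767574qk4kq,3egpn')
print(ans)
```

None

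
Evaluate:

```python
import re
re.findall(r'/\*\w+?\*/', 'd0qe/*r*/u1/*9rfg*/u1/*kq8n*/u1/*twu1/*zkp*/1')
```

['/*r*/', '/*9rfg*/', '/*kq8n*/', '/*zkp*/']

`findall` yields the raw match text (4 of them) because the pattern has no groups.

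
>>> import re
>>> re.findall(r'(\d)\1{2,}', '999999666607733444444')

['9', '6', '4']

The backreference `\1` re-matches whatever the first group consumed, character for character.
`findall` collects group 1 from each match (3 total).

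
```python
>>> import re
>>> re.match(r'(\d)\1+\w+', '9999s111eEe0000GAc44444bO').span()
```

A backreference is literal: `\1` must see the identical characters the first group matched.
`match` is anchored at position 0; if the pattern doesn't fit there, it returns None.
The match spans [0:25] → '9999s111eEe0000GAc44444bO'.
Captured: group 1 = '9'.

(0, 25)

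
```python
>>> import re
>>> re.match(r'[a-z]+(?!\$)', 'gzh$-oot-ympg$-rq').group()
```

'gz'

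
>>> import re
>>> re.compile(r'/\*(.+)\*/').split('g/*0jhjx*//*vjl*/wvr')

['g', '0jhjx*//*vjl', 'wvr']

Matches to split on: at [1:17] → '/*0jhjx*//*vjl*/'.
`re.split` interleaves the captured-group text with the surrounding fragments.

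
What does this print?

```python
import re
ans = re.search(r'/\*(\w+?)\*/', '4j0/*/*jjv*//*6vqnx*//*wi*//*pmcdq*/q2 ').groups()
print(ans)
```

The match spans [5:12] → '/*jjv*/'.
Captured: group 1 = 'jjv'.

('jjv',)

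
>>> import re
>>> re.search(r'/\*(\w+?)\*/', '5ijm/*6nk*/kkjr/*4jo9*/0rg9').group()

'/*6nk*/'

Unlike `match`, `search` isn't anchored — it looks for the pattern anywhere in the string.
The match spans [4:11] → '/*6nk*/'.
Captured: group 1 = '6nk'.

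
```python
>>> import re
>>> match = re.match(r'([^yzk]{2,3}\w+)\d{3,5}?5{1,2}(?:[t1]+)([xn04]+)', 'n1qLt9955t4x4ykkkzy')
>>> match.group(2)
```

This matches 2 to 3 of any character except [yzk], then one or more of a word character (captured); then 3 to 5 of a digit (lazy), then 1 to 2 of the literal '5'; then one or more of one of [t1] (non-capturing group); then one or more of one of [xn04] (captured).
`match` is anchored at position 0; if the pattern doesn't fit there, it returns None.
The match spans [0:13] → 'n1qLt9955t4x4'.
Captured: group 1 = 'n1qLt', group 2 = '4x4'.

'4x4'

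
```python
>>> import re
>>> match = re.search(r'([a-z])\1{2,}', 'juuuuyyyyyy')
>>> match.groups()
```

`\1` has to match the exact text group 1 already captured.
`re.search` scans for the first position where the pattern succeeds.
The match spans [1:5] → 'uuuu'.
Captured: group 1 = 'u'.

('u',)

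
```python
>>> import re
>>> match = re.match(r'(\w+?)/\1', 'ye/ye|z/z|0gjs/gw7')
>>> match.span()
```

`re.match` won't scan ahead — the pattern has to work from the very first character.
The match spans [0:5] → 'ye/ye'.

(0, 5)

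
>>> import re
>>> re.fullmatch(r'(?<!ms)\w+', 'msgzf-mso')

None

`re.fullmatch` requires the pattern to consume the entire string.
Here the pattern can't cover the whole string, so the call returns None.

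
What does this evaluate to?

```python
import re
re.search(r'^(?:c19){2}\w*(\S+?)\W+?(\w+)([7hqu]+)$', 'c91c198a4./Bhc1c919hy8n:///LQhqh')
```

None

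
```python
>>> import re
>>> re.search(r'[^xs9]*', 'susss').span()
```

(0, 0)

The match spans [0:0] → ''.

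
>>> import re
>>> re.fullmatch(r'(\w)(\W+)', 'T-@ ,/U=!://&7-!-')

None

This matches a word character (captured); then one or more of a non-word character (captured).
For `fullmatch`, every character of the input must be accounted for by the pattern.
Here there's no way to consume every character, so the call returns None.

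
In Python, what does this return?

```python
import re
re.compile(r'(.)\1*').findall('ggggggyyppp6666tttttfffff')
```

['g', 'y', 'p', '6', 't', 'f']

`\1` is not a pattern — it's the concrete string captured by group 1, re-applied verbatim.
Because there's exactly one group, `findall` drops the full match and keeps group 1 from each hit.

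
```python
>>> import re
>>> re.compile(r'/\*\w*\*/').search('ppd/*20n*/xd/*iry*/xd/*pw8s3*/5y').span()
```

`search` walks the string left to right and returns the first match it finds.
The match spans [3:10] → '/*20n*/'.

(3, 10)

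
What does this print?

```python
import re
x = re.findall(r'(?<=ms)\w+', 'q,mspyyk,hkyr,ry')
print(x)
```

['pyyk']

The lookaround is zero-width — it requires the adjacent text to match without consuming it, so the asserted text isn't part of the match.
Scanning left to right: at [4:8] → 'pyyk'.
With no groups in the pattern, `findall` gives back each whole match — 1 here.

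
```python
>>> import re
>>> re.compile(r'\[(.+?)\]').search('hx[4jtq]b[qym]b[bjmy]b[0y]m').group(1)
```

The match spans [2:8] → '[4jtq]'.
Captured: group 1 = '4jtq'.

'4jtq'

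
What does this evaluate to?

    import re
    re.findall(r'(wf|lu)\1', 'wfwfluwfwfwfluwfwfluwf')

A backreference is literal: `\1` must see the identical characters the first group matched.
Scanning left to right: at [0:4] match 'wfwf', group 1 = 'wf'; at [6:10] match 'wfwf', group 1 = 'wf'; at [14:18] match 'wfwf', group 1 = 'wf'.
`findall` collects group 1 from each match (3 total).

['wf', 'wf', 'wf']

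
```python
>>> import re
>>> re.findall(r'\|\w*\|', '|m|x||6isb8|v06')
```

`findall` yields the raw match text (2 of them) because the pattern has no groups.

['|m|', '||']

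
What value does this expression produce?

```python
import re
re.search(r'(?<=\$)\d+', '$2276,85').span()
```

The `(?=…)`/`(?<=…)` assertion just peeks at neighbouring text; it doesn't advance the match position.
The match spans [1:5] → '2276'.

(1, 5)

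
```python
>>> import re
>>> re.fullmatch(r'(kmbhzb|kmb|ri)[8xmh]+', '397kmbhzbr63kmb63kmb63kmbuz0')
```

`re.fullmatch` is like wrapping the pattern in `^…$` (in single-line mode).
Here there's no way to consume every character, so the call returns None.

None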